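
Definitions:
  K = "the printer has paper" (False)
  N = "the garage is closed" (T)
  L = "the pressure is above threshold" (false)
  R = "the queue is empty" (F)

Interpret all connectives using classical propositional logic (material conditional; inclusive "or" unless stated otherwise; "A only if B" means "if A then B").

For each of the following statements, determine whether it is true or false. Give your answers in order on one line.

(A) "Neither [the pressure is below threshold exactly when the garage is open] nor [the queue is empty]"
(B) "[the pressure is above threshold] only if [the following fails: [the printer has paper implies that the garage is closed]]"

(A) true; (B) true

(A): In symbols: (not L iff not N) nor R

not L = not False = True
not N = not True = False
not L iff not N = True iff False = False
(not L iff not N) nor R = False nor False = True
Thus (A) is true.

(B): Parsed as L -> not (K -> N)

K -> N = False -> True = True
not (K -> N) = not True = False
L -> not (K -> N) = False -> False = True
Hence (B) is true.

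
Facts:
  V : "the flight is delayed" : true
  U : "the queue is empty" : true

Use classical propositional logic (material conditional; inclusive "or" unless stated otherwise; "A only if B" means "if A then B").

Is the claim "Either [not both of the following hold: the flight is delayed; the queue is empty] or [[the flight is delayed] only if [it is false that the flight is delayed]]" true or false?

False

Parsed as (V ↑ U) ∨ (V → ¬V)

V ↑ U = T ↑ T = F
¬V = ¬T = F
V → ¬V = T → F = F
(V ↑ U) ∨ (V → ¬V) = F ∨ F = F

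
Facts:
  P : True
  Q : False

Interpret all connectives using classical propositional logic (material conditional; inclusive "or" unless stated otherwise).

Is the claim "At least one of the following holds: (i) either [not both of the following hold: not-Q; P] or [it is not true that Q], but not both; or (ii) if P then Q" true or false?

true

Values: Q=F, P=T.
This is ((¬Q ↑ P) ⊕ ¬Q) ∨ (P → Q).

¬Q = ¬F = T
¬Q ↑ P = T ↑ T = F
¬Q = ¬F = T
(¬Q ↑ P) ⊕ ¬Q = F ⊕ T = T
P → Q = T → F = F
((¬Q ↑ P) ⊕ ¬Q) ∨ (P → Q) = T ∨ F = T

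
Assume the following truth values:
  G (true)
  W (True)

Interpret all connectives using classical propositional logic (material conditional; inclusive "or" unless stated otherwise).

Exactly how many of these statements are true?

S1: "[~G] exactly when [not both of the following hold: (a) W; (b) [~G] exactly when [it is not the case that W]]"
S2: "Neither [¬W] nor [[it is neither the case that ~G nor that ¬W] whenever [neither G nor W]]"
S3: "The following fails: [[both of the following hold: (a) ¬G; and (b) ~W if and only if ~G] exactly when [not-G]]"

1

S1: Parsed as not G iff (W nand (not G iff not W))

not G = not True = False
not G = not True = False
not W = not True = False
not G iff not W = False iff False = True
W nand (not G iff not W) = True nand True = False
not G iff (W nand (not G iff not W)) = False iff False = True
Thus S1 is true.

S2: Formalization: not W nor ((G nor W) -> (not G nor not W))

not W = not True = False
G nor W = True nor True = False
not G = not True = False
not W = not True = False
not G nor not W = False nor False = True
(G nor W) -> (not G nor not W) = False -> True = True
not W nor ((G nor W) -> (not G nor not W)) = False nor True = False
Thus S2 is false.

S3: In symbols: not ((not G and (not W iff not G)) iff not G)

not G = not True = False
not W = not True = False
not G = not True = False
not W iff not G = False iff False = True
not G and (not W iff not G) = False and True = False
not G = not True = False
(not G and (not W iff not G)) iff not G = False iff False = True
not ((not G and (not W iff not G)) iff not G) = not True = False
Thus S3 is false.

Count: 1.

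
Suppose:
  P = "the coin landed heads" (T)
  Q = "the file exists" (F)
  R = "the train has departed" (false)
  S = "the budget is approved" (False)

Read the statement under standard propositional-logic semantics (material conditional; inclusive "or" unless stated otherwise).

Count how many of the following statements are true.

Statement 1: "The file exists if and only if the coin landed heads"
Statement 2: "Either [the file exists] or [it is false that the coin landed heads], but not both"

0

Statement 1: In symbols: Q <-> P

Q <-> P = F <-> T = F
Hence Statement 1 is false.

Statement 2: Parsed as Q xor ~P

~P = ~T = F
Q xor ~P = F xor F = F
Thus Statement 2 is false.

0 of the 2 statements are true (none).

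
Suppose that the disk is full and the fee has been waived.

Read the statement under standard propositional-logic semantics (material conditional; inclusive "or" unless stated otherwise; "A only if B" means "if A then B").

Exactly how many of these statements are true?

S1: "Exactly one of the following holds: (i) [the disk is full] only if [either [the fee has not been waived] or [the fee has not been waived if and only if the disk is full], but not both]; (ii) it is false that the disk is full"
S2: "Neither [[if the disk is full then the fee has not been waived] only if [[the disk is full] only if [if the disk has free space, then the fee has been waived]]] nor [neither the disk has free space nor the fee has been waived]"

0

Let Q = "the disk is full" (True), K = "the fee has been waived" (True).

S1: This is (Q -> (not K xor (not K iff Q))) xor not Q.

not K = not True = False
not K = not True = False
not K iff Q = False iff True = False
not K xor (not K iff Q) = False xor False = False
Q -> (not K xor (not K iff Q)) = True -> False = False
not Q = not True = False
(Q -> (not K xor (not K iff Q))) xor not Q = False xor False = False
Thus S1 is false.

S2: Parsed as ((Q -> not K) -> (Q -> (not Q -> K))) nor (not Q nor K)

not K = not True = False
Q -> not K = True -> False = False
not Q = not True = False
not Q -> K = False -> True = True
Q -> (not Q -> K) = True -> True = True
(Q -> not K) -> (Q -> (not Q -> K)) = False -> True = True
not Q = not True = False
not Q nor K = False nor True = False
((Q -> not K) -> (Q -> (not Q -> K))) nor (not Q nor K) = True nor False = False
Hence S2 is false.

Count: 0.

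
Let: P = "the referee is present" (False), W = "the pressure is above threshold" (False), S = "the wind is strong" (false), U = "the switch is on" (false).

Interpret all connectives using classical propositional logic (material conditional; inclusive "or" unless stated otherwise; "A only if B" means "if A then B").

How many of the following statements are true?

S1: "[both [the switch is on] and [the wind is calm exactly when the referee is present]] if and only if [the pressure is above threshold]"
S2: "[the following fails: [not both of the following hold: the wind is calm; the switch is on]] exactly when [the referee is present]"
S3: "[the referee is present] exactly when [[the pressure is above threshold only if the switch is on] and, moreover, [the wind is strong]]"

S1: In symbols: (U & (~S <-> P)) <-> W

~S = ~F = T
~S <-> P = T <-> F = F
U & (~S <-> P) = F & F = F
(U & (~S <-> P)) <-> W = F <-> F = T
So S1 is true.

S2: This is ~(~S nand U) <-> P.

~S = ~F = T
~S nand U = T nand F = T
~(~S nand U) = ~T = F
~(~S nand U) <-> P = F <-> F = T
So S2 is true.

S3: Parsed as P <-> ((W -> U) & S)

W -> U = F -> F = T
(W -> U) & S = T & F = F
P <-> ((W -> U) & S) = F <-> F = T
So S3 is true.

Count: 3.

3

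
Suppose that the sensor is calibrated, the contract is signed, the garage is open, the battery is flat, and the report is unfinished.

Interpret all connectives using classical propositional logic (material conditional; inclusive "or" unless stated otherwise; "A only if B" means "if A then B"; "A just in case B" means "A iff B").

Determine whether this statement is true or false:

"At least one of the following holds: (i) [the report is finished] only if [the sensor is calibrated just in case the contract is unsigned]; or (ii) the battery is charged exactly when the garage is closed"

Let U = "the report is finished" (F), P = "the sensor is calibrated" (T), Q = "the contract is signed" (T), S = "the battery is charged" (F), R = "the garage is closed" (F).
Parsed as (U -> (P <-> ~Q)) | (S <-> R)

~Q = ~T = F
P <-> ~Q = T <-> F = F
U -> (P <-> ~Q) = F -> F = T
S <-> R = F <-> F = T
(U -> (P <-> ~Q)) | (S <-> R) = T | T = T

True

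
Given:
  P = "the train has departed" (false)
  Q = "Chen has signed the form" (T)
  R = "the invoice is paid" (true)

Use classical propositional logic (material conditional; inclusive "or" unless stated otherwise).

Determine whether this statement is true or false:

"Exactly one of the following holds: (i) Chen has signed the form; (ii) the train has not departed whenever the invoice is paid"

False.

In symbols: Q ⊕ (R → ¬P)

¬P = ¬F = T
R → ¬P = T → T = T
Q ⊕ (R → ¬P) = T ⊕ T = F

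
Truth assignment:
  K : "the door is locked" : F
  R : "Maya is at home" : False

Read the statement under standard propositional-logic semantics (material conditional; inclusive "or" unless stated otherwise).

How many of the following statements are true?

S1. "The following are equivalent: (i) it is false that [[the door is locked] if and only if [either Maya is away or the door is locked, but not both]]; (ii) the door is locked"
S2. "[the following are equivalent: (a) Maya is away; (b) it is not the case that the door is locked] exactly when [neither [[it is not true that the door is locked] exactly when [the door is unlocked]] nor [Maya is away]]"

S1: This is ¬(K ↔ (¬R ⊕ K)) ↔ K.

¬R = ¬F = T
¬R ⊕ K = T ⊕ F = T
K ↔ (¬R ⊕ K) = F ↔ T = F
¬(K ↔ (¬R ⊕ K)) = ¬F = T
¬(K ↔ (¬R ⊕ K)) ↔ K = T ↔ F = F
Thus S1 is false.

S2: In symbols: (¬R ↔ ¬K) ↔ ((¬K ↔ ¬K) ↓ ¬R)

¬R = ¬F = T
¬K = ¬F = T
¬R ↔ ¬K = T ↔ T = T
¬K = ¬F = T
¬K = ¬F = T
¬K ↔ ¬K = T ↔ T = T
¬R = ¬F = T
(¬K ↔ ¬K) ↓ ¬R = T ↓ T = F
(¬R ↔ ¬K) ↔ ((¬K ↔ ¬K) ↓ ¬R) = T ↔ F = F
Thus S2 is false.

0 of the 2 statements are true (none).

0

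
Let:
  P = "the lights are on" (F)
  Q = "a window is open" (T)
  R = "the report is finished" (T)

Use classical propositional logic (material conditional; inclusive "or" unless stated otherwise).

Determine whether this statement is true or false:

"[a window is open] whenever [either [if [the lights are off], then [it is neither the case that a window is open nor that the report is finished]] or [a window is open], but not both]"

In symbols: ((~P -> (Q nor R)) xor Q) -> Q

~P = ~F = T
Q nor R = T nor T = F
~P -> (Q nor R) = T -> F = F
(~P -> (Q nor R)) xor Q = F xor T = T
((~P -> (Q nor R)) xor Q) -> Q = T -> T = T

The statement is true.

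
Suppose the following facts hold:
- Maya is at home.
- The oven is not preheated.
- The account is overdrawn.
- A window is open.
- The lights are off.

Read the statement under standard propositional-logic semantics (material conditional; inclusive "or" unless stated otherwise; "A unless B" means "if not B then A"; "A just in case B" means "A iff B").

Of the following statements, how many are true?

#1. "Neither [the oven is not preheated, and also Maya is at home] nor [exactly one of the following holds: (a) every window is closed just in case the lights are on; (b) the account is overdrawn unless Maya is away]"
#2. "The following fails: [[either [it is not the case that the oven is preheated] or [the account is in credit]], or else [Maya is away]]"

0

Let H = "the oven is preheated" (F), P = "Maya is at home" (T), W = "a window is open" (T), G = "the lights are on" (F), K = "the account is overdrawn" (T).

#1: Parsed as (~H & P) nor ((~W <-> G) xor (K | ~P))

~H = ~F = T
~H & P = T & T = T
~W = ~T = F
~W <-> G = F <-> F = T
~P = ~T = F
K | ~P = T | F = T
(~W <-> G) xor (K | ~P) = T xor T = F
(~H & P) nor ((~W <-> G) xor (K | ~P)) = T nor F = F
Hence #1 is false.

#2: This is ~((~H | ~K) | ~P).

~H = ~F = T
~K = ~T = F
~H | ~K = T | F = T
~P = ~T = F
(~H | ~K) | ~P = T | F = T
~((~H | ~K) | ~P) = ~T = F
So #2 is false.

Count: 0.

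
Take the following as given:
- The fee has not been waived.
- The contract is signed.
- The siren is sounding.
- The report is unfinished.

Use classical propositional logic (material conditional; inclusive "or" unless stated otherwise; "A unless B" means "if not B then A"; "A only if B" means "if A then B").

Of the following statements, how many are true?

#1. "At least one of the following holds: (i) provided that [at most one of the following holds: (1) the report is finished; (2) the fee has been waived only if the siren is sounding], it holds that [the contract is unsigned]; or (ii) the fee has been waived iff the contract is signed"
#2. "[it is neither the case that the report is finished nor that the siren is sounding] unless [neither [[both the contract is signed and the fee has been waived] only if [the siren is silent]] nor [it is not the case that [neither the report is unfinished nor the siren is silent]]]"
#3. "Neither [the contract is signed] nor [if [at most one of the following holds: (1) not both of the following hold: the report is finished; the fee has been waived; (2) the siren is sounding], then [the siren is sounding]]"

0

Let S = "the report is finished" (False), P = "the fee has been waived" (False), R = "the siren is sounding" (True), Q = "the contract is signed" (True).

#1: In symbols: ((S nand (P -> R)) -> not Q) or (P iff Q)

P -> R = False -> True = True
S nand (P -> R) = False nand True = True
not Q = not True = False
(S nand (P -> R)) -> not Q = True -> False = False
P iff Q = False iff True = False
((S nand (P -> R)) -> not Q) or (P iff Q) = False or False = False
So #1 is false.

#2: This is (S nor R) or (((Q and P) -> not R) nor not (not S nor not R)).

S nor R = False nor True = False
Q and P = True and False = False
not R = not True = False
(Q and P) -> not R = False -> False = True
not S = not False = True
not R = not True = False
not S nor not R = True nor False = False
not (not S nor not R) = not False = True
((Q and P) -> not R) nor not (not S nor not R) = True nor True = False
(S nor R) or (((Q and P) -> not R) nor not (not S nor not R)) = False or False = False
So #2 is false.

#3: In symbols: Q nor (((S nand P) nand R) -> R)

S nand P = False nand False = True
(S nand P) nand R = True nand True = False
((S nand P) nand R) -> R = False -> True = True
Q nor (((S nand P) nand R) -> R) = True nor True = False
Hence #3 is false.

True statements: 0 (none).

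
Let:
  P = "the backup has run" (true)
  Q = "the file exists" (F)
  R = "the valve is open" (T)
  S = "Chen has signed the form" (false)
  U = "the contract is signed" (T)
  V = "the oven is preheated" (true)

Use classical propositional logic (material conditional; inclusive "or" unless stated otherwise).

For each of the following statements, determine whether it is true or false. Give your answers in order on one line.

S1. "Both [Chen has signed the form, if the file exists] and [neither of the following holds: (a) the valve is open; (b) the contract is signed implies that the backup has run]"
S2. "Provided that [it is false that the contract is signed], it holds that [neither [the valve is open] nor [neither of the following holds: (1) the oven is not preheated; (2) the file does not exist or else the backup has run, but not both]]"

S1: In symbols: (Q → S) ∧ (R ↓ (U → P))

Q → S = F → F = T
U → P = T → T = T
R ↓ (U → P) = T ↓ T = F
(Q → S) ∧ (R ↓ (U → P)) = T ∧ F = F
Thus S1 is false.

S2: This is ¬U → (R ↓ (¬V ↓ (¬Q ⊕ P))).

¬U = ¬T = F
¬V = ¬T = F
¬Q = ¬F = T
¬Q ⊕ P = T ⊕ T = F
¬V ↓ (¬Q ⊕ P) = F ↓ F = T
R ↓ (¬V ↓ (¬Q ⊕ P)) = T ↓ T = F
¬U → (R ↓ (¬V ↓ (¬Q ⊕ P))) = F → F = T
So S2 is true.

S1 false; S2 true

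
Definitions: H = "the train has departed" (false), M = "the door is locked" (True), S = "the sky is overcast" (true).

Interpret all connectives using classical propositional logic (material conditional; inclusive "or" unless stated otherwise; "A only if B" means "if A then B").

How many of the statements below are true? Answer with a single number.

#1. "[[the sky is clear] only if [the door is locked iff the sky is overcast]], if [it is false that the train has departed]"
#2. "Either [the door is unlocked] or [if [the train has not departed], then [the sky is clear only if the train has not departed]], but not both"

#1: Parsed as ¬H → (¬S → (M ↔ S))

¬H = ¬F = T
¬S = ¬T = F
M ↔ S = T ↔ T = T
¬S → (M ↔ S) = F → T = T
¬H → (¬S → (M ↔ S)) = T → T = T
Hence #1 is true.

#2: Formalization: ¬M ⊕ (¬H → (¬S → ¬H))

¬M = ¬T = F
¬H = ¬F = T
¬S = ¬T = F
¬H = ¬F = T
¬S → ¬H = F → T = T
¬H → (¬S → ¬H) = T → T = T
¬M ⊕ (¬H → (¬S → ¬H)) = F ⊕ T = T
Hence #2 is true.

True statements: 2 (#1, #2).

2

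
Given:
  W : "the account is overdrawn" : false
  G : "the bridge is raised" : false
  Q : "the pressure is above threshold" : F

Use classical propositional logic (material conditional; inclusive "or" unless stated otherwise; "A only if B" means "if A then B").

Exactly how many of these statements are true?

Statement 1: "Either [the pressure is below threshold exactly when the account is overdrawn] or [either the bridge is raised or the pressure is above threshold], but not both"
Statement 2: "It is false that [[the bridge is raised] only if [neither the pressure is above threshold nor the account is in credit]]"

0

Statement 1: Formalization: (¬Q ↔ W) ⊕ (G ∨ Q)

¬Q = ¬F = T
¬Q ↔ W = T ↔ F = F
G ∨ Q = F ∨ F = F
(¬Q ↔ W) ⊕ (G ∨ Q) = F ⊕ F = F
Hence Statement 1 is false.

Statement 2: This is ¬(G → (Q ↓ ¬W)).

¬W = ¬F = T
Q ↓ ¬W = F ↓ T = F
G → (Q ↓ ¬W) = F → F = T
¬(G → (Q ↓ ¬W)) = ¬T = F
Thus Statement 2 is false.

True statements: 0 (none).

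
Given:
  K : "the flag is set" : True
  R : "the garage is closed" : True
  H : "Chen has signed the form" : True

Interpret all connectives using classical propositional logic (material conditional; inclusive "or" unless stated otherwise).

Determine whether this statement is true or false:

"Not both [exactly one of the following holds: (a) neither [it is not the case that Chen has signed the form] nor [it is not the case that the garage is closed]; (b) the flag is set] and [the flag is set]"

true

Values: H=T, R=T, K=T.
Parsed as ((~H nor ~R) xor K) nand K

~H = ~T = F
~R = ~T = F
~H nor ~R = F nor F = T
(~H nor ~R) xor K = T xor T = F
((~H nor ~R) xor K) nand K = F nand T = T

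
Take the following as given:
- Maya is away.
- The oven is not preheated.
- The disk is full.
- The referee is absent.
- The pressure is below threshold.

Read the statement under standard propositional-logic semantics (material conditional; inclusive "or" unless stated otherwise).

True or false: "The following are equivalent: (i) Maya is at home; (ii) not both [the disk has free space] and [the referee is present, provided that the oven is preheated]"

False.

Let P = "Maya is at home" (False), R = "the disk is full" (True), Q = "the oven is preheated" (False), S = "the referee is present" (False).
This is P iff (not R nand (Q -> S)).

not R = not True = False
Q -> S = False -> False = True
not R nand (Q -> S) = False nand True = True
P iff (not R nand (Q -> S)) = False iff True = False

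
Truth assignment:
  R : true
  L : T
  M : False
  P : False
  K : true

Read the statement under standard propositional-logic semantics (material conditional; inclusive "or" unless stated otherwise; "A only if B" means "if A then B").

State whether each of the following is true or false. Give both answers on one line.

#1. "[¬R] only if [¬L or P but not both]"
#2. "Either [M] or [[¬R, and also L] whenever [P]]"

#1: This is ~R -> (~L xor P).

~R = ~T = F
~L = ~T = F
~L xor P = F xor F = F
~R -> (~L xor P) = F -> F = T
Hence #1 is true.

#2: Formalization: M | (P -> (~R & L))

~R = ~T = F
~R & L = F & T = F
P -> (~R & L) = F -> F = T
M | (P -> (~R & L)) = F | T = T
Hence #2 is true.

#1 T, #2 T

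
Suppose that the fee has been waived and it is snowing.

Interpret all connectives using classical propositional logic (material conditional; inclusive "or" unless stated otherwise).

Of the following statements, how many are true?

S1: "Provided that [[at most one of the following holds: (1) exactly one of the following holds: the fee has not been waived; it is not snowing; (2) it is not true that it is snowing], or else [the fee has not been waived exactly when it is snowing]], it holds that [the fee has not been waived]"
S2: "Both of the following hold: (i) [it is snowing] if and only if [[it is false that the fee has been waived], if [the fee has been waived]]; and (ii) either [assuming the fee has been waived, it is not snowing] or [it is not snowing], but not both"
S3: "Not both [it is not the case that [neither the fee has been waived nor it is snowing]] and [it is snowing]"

0

Let P = "the fee has been waived" (True), Q = "it is snowing" (True).

S1: In symbols: (((not P xor not Q) nand not Q) or (not P iff Q)) -> not P

not P = not True = False
not Q = not True = False
not P xor not Q = False xor False = False
not Q = not True = False
(not P xor not Q) nand not Q = False nand False = True
not P = not True = False
not P iff Q = False iff True = False
((not P xor not Q) nand not Q) or (not P iff Q) = True or False = True
not P = not True = False
(((not P xor not Q) nand not Q) or (not P iff Q)) -> not P = True -> False = False
So S1 is false.

S2: Parsed as (Q iff (P -> not P)) and ((P -> not Q) xor not Q)

not P = not True = False
P -> not P = True -> False = False
Q iff (P -> not P) = True iff False = False
not Q = not True = False
P -> not Q = True -> False = False
not Q = not True = False
(P -> not Q) xor not Q = False xor False = False
(Q iff (P -> not P)) and ((P -> not Q) xor not Q) = False and False = False
Hence S2 is false.

S3: Parsed as not (P nor Q) nand Q

P nor Q = True nor True = False
not (P nor Q) = not False = True
not (P nor Q) nand Q = True nand True = False
So S3 is false.

True statements: 0 (none).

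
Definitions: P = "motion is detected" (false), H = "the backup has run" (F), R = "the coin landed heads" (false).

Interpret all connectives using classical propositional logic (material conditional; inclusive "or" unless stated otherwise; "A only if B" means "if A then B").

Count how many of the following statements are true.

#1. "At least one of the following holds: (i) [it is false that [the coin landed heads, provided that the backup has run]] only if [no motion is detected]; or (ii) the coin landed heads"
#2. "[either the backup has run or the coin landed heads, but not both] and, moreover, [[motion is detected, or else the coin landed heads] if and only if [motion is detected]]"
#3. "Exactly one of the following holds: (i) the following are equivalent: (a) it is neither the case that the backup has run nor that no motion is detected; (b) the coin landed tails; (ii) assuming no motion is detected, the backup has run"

#1: Formalization: (~(H -> R) -> ~P) | R

H -> R = F -> F = T
~(H -> R) = ~T = F
~P = ~F = T
~(H -> R) -> ~P = F -> T = T
(~(H -> R) -> ~P) | R = T | F = T
Thus #1 is true.

#2: This is (H xor R) & ((P | R) <-> P).

H xor R = F xor F = F
P | R = F | F = F
(P | R) <-> P = F <-> F = T
(H xor R) & ((P | R) <-> P) = F & T = F
So #2 is false.

#3: Formalization: ((H nor ~P) <-> ~R) xor (~P -> H)

~P = ~F = T
H nor ~P = F nor T = F
~R = ~F = T
(H nor ~P) <-> ~R = F <-> T = F
~P = ~F = T
~P -> H = T -> F = F
((H nor ~P) <-> ~R) xor (~P -> H) = F xor F = F
Hence #3 is false.

Count: 1.

1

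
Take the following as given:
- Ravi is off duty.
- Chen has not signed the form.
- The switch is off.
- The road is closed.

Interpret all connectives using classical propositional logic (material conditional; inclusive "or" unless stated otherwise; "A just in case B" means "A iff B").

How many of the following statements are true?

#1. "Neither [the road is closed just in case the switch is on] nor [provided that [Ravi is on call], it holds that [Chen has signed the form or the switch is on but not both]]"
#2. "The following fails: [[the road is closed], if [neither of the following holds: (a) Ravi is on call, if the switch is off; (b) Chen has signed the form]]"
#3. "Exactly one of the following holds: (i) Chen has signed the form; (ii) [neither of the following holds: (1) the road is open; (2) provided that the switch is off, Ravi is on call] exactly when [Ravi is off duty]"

Let S = "the road is closed" (T), R = "the switch is on" (F), P = "Ravi is on call" (F), Q = "Chen has signed the form" (F).

#1: In symbols: (S ↔ R) ↓ (P → (Q ⊕ R))

S ↔ R = T ↔ F = F
Q ⊕ R = F ⊕ F = F
P → (Q ⊕ R) = F → F = T
(S ↔ R) ↓ (P → (Q ⊕ R)) = F ↓ T = F
Hence #1 is false.

#2: This is ¬(((¬R → P) ↓ Q) → S).

¬R = ¬F = T
¬R → P = T → F = F
(¬R → P) ↓ Q = F ↓ F = T
((¬R → P) ↓ Q) → S = T → T = T
¬(((¬R → P) ↓ Q) → S) = ¬T = F
So #2 is false.

#3: This is Q ⊕ ((¬S ↓ (¬R → P)) ↔ ¬P).

¬S = ¬T = F
¬R = ¬F = T
¬R → P = T → F = F
¬S ↓ (¬R → P) = F ↓ F = T
¬P = ¬F = T
(¬S ↓ (¬R → P)) ↔ ¬P = T ↔ T = T
Q ⊕ ((¬S ↓ (¬R → P)) ↔ ¬P) = F ⊕ T = T
So #3 is true.

True statements: 1.

1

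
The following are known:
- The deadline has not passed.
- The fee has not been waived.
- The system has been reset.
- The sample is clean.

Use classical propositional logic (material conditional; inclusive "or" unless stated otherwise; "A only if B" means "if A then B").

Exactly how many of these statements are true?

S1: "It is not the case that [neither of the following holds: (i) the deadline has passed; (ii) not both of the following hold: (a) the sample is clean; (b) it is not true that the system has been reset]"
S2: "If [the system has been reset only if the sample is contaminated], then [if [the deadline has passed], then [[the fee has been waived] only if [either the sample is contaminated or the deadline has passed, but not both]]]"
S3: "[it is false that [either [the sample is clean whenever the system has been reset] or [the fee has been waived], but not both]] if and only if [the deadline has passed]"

Let P = "the deadline has passed" (F), S = "the sample is contaminated" (F), R = "the system has been reset" (T), Q = "the fee has been waived" (F).

S1: In symbols: ~(P nor (~S nand ~R))

~S = ~F = T
~R = ~T = F
~S nand ~R = T nand F = T
P nor (~S nand ~R) = F nor T = F
~(P nor (~S nand ~R)) = ~F = T
Hence S1 is true.

S2: In symbols: (R -> S) -> (P -> (Q -> (S xor P)))

R -> S = T -> F = F
S xor P = F xor F = F
Q -> (S xor P) = F -> F = T
P -> (Q -> (S xor P)) = F -> T = T
(R -> S) -> (P -> (Q -> (S xor P))) = F -> T = T
So S2 is true.

S3: Formalization: ~((R -> ~S) xor Q) <-> P

~S = ~F = T
R -> ~S = T -> T = T
(R -> ~S) xor Q = T xor F = T
~((R -> ~S) xor Q) = ~T = F
~((R -> ~S) xor Q) <-> P = F <-> F = T
Hence S3 is true.

Count: 3.

3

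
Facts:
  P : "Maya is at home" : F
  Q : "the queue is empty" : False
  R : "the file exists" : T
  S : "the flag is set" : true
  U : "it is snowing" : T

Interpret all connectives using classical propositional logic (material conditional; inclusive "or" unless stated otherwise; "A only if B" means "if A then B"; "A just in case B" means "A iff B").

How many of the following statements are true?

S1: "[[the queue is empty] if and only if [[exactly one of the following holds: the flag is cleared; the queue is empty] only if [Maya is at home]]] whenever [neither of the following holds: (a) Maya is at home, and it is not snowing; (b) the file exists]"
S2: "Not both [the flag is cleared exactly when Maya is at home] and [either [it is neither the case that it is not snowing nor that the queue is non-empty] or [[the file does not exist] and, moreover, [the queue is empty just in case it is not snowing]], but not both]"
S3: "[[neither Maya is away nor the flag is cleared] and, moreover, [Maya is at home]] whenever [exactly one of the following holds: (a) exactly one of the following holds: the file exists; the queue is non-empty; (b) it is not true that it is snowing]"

3

S1: This is ((P & ~U) nor R) -> (Q <-> ((~S xor Q) -> P)).

~U = ~T = F
P & ~U = F & F = F
(P & ~U) nor R = F nor T = F
~S = ~T = F
~S xor Q = F xor F = F
(~S xor Q) -> P = F -> F = T
Q <-> ((~S xor Q) -> P) = F <-> T = F
((P & ~U) nor R) -> (Q <-> ((~S xor Q) -> P)) = F -> F = T
So S1 is true.

S2: Formalization: (~S <-> P) nand ((~U nor ~Q) xor (~R & (Q <-> ~U)))

~S = ~T = F
~S <-> P = F <-> F = T
~U = ~T = F
~Q = ~F = T
~U nor ~Q = F nor T = F
~R = ~T = F
~U = ~T = F
Q <-> ~U = F <-> F = T
~R & (Q <-> ~U) = F & T = F
(~U nor ~Q) xor (~R & (Q <-> ~U)) = F xor F = F
(~S <-> P) nand ((~U nor ~Q) xor (~R & (Q <-> ~U))) = T nand F = T
Thus S2 is true.

S3: Parsed as ((R xor ~Q) xor ~U) -> ((~P nor ~S) & P)

~Q = ~F = T
R xor ~Q = T xor T = F
~U = ~T = F
(R xor ~Q) xor ~U = F xor F = F
~P = ~F = T
~S = ~T = F
~P nor ~S = T nor F = F
(~P nor ~S) & P = F & F = F
((R xor ~Q) xor ~U) -> ((~P nor ~S) & P) = F -> F = T
So S3 is true.

True statements: 3 (S1, S2, S3).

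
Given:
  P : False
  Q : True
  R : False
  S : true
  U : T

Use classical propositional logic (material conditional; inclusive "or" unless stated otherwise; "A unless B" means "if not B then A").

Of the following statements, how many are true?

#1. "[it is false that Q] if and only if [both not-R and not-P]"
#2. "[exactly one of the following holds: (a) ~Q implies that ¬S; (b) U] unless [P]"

0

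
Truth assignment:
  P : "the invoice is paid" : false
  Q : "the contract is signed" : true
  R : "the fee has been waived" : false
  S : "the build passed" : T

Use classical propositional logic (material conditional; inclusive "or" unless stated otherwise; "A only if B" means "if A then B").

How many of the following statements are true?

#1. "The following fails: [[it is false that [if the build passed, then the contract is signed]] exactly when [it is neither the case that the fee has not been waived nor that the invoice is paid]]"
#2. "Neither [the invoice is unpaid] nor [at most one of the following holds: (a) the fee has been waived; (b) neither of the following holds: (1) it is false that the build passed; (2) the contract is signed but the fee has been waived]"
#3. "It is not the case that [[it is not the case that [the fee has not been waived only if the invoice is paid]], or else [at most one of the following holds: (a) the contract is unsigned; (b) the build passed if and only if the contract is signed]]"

0

#1: This is ¬(¬(S → Q) ↔ (¬R ↓ P)).

S → Q = T → T = T
¬(S → Q) = ¬T = F
¬R = ¬F = T
¬R ↓ P = T ↓ F = F
¬(S → Q) ↔ (¬R ↓ P) = F ↔ F = T
¬(¬(S → Q) ↔ (¬R ↓ P)) = ¬T = F
Thus #1 is false.

#2: This is ¬P ↓ (R ↑ (¬S ↓ (Q ∧ R))).

¬P = ¬F = T
¬S = ¬T = F
Q ∧ R = T ∧ F = F
¬S ↓ (Q ∧ R) = F ↓ F = T
R ↑ (¬S ↓ (Q ∧ R)) = F ↑ T = T
¬P ↓ (R ↑ (¬S ↓ (Q ∧ R))) = T ↓ T = F
Thus #2 is false.

#3: In symbols: ¬(¬(¬R → P) ∨ (¬Q ↑ (S ↔ Q)))

¬R = ¬F = T
¬R → P = T → F = F
¬(¬R → P) = ¬F = T
¬Q = ¬T = F
S ↔ Q = T ↔ T = T
¬Q ↑ (S ↔ Q) = F ↑ T = T
¬(¬R → P) ∨ (¬Q ↑ (S ↔ Q)) = T ∨ T = T
¬(¬(¬R → P) ∨ (¬Q ↑ (S ↔ Q))) = ¬T = F
Thus #3 is false.

Count: 0.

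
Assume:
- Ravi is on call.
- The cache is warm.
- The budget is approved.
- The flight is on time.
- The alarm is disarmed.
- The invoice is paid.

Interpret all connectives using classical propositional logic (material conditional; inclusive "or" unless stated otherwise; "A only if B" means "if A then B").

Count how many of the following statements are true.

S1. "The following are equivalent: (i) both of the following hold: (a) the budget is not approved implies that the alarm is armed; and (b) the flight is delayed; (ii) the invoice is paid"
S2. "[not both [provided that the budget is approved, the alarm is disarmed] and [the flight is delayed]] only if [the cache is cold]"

0

Let R = "the budget is approved" (T), U = "the alarm is armed" (F), S = "the flight is delayed" (F), V = "the invoice is paid" (T), Q = "the cache is warm" (T).

S1: Formalization: ((~R -> U) & S) <-> V

~R = ~T = F
~R -> U = F -> F = T
(~R -> U) & S = T & F = F
((~R -> U) & S) <-> V = F <-> T = F
Thus S1 is false.

S2: This is ((R -> ~U) nand S) -> ~Q.

~U = ~F = T
R -> ~U = T -> T = T
(R -> ~U) nand S = T nand F = T
~Q = ~T = F
((R -> ~U) nand S) -> ~Q = T -> F = F
Hence S2 is false.

0 of the 2 statements are true (none).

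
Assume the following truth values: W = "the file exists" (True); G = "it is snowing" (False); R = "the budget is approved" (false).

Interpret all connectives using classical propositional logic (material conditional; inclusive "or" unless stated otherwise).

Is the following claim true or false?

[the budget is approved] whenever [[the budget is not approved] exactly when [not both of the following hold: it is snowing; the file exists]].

False.

This is (not R iff (G nand W)) -> R.

not R = not False = True
G nand W = False nand True = True
not R iff (G nand W) = True iff True = True
(not R iff (G nand W)) -> R = True -> False = False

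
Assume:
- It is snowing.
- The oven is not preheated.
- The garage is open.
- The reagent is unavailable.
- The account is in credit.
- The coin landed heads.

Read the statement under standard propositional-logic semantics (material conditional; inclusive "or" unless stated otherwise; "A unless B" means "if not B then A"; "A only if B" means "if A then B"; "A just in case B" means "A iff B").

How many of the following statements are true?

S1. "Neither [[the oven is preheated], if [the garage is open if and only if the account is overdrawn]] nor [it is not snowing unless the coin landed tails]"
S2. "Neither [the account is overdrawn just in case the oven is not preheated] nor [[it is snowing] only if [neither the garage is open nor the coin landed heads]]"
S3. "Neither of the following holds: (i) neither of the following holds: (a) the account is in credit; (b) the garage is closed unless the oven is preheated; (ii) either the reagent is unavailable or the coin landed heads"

Let R = "the garage is closed" (F), P = "the account is overdrawn" (F), K = "the oven is preheated" (F), W = "it is snowing" (T), G = "the coin landed heads" (T), S = "the reagent is available" (F).

S1: Formalization: ((¬R ↔ P) → K) ↓ (¬W ∨ ¬G)

¬R = ¬F = T
¬R ↔ P = T ↔ F = F
(¬R ↔ P) → K = F → F = T
¬W = ¬T = F
¬G = ¬T = F
¬W ∨ ¬G = F ∨ F = F
((¬R ↔ P) → K) ↓ (¬W ∨ ¬G) = T ↓ F = F
Thus S1 is false.

S2: In symbols: (P ↔ ¬K) ↓ (W → (¬R ↓ G))

¬K = ¬F = T
P ↔ ¬K = F ↔ T = F
¬R = ¬F = T
¬R ↓ G = T ↓ T = F
W → (¬R ↓ G) = T → F = F
(P ↔ ¬K) ↓ (W → (¬R ↓ G)) = F ↓ F = T
Thus S2 is true.

S3: In symbols: (¬P ↓ (R ∨ K)) ↓ (¬S ∨ G)

¬P = ¬F = T
R ∨ K = F ∨ F = F
¬P ↓ (R ∨ K) = T ↓ F = F
¬S = ¬F = T
¬S ∨ G = T ∨ T = T
(¬P ↓ (R ∨ K)) ↓ (¬S ∨ G) = F ↓ T = F
Hence S3 is false.

Count: 1.

1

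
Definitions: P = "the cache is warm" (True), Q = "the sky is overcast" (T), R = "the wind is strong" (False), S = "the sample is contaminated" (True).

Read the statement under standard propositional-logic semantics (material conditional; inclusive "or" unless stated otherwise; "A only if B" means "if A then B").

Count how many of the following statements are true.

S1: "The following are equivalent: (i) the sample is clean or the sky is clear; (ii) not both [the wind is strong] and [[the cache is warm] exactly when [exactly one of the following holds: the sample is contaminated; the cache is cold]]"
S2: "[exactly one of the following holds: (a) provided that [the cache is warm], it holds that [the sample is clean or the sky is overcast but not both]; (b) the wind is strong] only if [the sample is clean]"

S1: Formalization: (not S or not Q) iff (R nand (P iff (S xor not P)))

not S = not True = False
not Q = not True = False
not S or not Q = False or False = False
not P = not True = False
S xor not P = True xor False = True
P iff (S xor not P) = True iff True = True
R nand (P iff (S xor not P)) = False nand True = True
(not S or not Q) iff (R nand (P iff (S xor not P))) = False iff True = False
So S1 is false.

S2: Parsed as ((P -> (not S xor Q)) xor R) -> not S

not S = not True = False
not S xor Q = False xor True = True
P -> (not S xor Q) = True -> True = True
(P -> (not S xor Q)) xor R = True xor False = True
not S = not True = False
((P -> (not S xor Q)) xor R) -> not S = True -> False = False
Thus S2 is false.

Count: 0.

0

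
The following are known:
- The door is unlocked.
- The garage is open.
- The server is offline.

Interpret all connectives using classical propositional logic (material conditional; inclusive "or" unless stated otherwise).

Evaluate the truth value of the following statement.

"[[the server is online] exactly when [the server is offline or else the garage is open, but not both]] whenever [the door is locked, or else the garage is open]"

True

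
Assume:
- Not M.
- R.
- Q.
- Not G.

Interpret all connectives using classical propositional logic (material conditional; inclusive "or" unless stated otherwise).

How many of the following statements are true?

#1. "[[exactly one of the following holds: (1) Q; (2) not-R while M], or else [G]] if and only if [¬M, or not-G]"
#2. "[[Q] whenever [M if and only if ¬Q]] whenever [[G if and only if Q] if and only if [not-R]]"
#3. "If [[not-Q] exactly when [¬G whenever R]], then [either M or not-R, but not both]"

#1: Formalization: ((Q xor (not R and M)) or G) iff (not M or not G)

not R = not True = False
not R and M = False and False = False
Q xor (not R and M) = True xor False = True
(Q xor (not R and M)) or G = True or False = True
not M = not False = True
not G = not False = True
not M or not G = True or True = True
((Q xor (not R and M)) or G) iff (not M or not G) = True iff True = True
So #1 is true.

#2: Parsed as ((G iff Q) iff not R) -> ((M iff not Q) -> Q)

G iff Q = False iff True = False
not R = not True = False
(G iff Q) iff not R = False iff False = True
not Q = not True = False
M iff not Q = False iff False = True
(M iff not Q) -> Q = True -> True = True
((G iff Q) iff not R) -> ((M iff not Q) -> Q) = True -> True = True
Hence #2 is true.

#3: Parsed as (not Q iff (R -> not G)) -> (M xor not R)

not Q = not True = False
not G = not False = True
R -> not G = True -> True = True
not Q iff (R -> not G) = False iff True = False
not R = not True = False
M xor not R = False xor False = False
(not Q iff (R -> not G)) -> (M xor not R) = False -> False = True
Thus #3 is true.

True statements: 3 (#1, #2, #3).

3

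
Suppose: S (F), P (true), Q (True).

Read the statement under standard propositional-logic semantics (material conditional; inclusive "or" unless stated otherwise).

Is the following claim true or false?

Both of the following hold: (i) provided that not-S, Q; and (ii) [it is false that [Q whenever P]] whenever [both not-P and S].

Parsed as (¬S → Q) ∧ ((¬P ∧ S) → ¬(P → Q))

¬S = ¬F = T
¬S → Q = T → T = T
¬P = ¬T = F
¬P ∧ S = F ∧ F = F
P → Q = T → T = T
¬(P → Q) = ¬T = F
(¬P ∧ S) → ¬(P → Q) = F → F = T
(¬S → Q) ∧ ((¬P ∧ S) → ¬(P → Q)) = T ∧ T = T

true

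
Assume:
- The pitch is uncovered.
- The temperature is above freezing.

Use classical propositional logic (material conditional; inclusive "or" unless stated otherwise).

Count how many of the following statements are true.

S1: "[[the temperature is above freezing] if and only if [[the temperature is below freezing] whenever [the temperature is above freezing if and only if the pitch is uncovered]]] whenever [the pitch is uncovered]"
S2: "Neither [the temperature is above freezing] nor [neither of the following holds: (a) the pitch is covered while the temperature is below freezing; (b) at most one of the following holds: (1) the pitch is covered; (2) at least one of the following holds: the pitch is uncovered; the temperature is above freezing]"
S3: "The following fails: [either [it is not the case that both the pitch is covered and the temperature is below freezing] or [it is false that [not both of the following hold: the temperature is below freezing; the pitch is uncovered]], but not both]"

Let P = "the pitch is covered" (False), Q = "the temperature is below freezing" (False).

S1: In symbols: not P -> (not Q iff ((not Q iff not P) -> Q))

not P = not False = True
not Q = not False = True
not Q = not False = True
not P = not False = True
not Q iff not P = True iff True = True
(not Q iff not P) -> Q = True -> False = False
not Q iff ((not Q iff not P) -> Q) = True iff False = False
not P -> (not Q iff ((not Q iff not P) -> Q)) = True -> False = False
So S1 is false.

S2: Formalization: not Q nor ((P and Q) nor (P nand (not P or not Q)))

not Q = not False = True
P and Q = False and False = False
not P = not False = True
not Q = not False = True
not P or not Q = True or True = True
P nand (not P or not Q) = False nand True = True
(P and Q) nor (P nand (not P or not Q)) = False nor True = False
not Q nor ((P and Q) nor (P nand (not P or not Q))) = True nor False = False
So S2 is false.

S3: In symbols: not ((P nand Q) xor not (Q nand not P))

P nand Q = False nand False = True
not P = not False = True
Q nand not P = False nand True = True
not (Q nand not P) = not True = False
(P nand Q) xor not (Q nand not P) = True xor False = True
not ((P nand Q) xor not (Q nand not P)) = not True = False
So S3 is false.

True statements: 0 (none).

0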